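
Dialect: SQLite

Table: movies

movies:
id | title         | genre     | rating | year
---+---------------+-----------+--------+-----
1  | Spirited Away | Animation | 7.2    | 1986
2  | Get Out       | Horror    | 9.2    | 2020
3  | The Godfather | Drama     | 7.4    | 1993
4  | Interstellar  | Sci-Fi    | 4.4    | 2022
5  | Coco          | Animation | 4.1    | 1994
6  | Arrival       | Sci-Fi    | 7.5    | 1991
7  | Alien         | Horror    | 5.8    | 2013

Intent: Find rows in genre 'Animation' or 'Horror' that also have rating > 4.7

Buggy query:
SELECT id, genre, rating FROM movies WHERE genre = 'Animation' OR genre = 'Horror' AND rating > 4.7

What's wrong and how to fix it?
Bug: AND binds tighter than OR, so this parses as genre = 'Animation' OR (genre = 'Horror' AND rating > 4.7)

Fix: Group the OR with parentheses (or use IN), then AND the threshold

Corrected query:
SELECT id, genre, rating FROM movies WHERE (genre = 'Animation' OR genre = 'Horror') AND rating > 4.7

Result:
id | genre     | rating
---+-----------+-------
1  | Animation | 7.2   
2  | Horror    | 9.2   
7  | Horror    | 5.8   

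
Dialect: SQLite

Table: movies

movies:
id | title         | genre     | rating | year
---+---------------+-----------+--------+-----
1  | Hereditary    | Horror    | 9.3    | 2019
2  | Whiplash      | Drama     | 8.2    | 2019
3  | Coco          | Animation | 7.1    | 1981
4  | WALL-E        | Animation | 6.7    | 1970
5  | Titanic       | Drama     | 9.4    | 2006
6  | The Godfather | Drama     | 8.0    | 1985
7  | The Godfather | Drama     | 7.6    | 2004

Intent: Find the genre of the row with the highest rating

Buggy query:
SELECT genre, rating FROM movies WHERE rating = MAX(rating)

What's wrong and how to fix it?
Bug: WHERE is evaluated per row; an aggregate over the whole table isn't defined there

Fix: Wrap MAX in a scalar subquery so WHERE compares against a single value

Corrected query:
SELECT genre, rating FROM movies WHERE rating = (SELECT MAX(rating) FROM movies)

Result:
genre | rating
------+-------
Drama | 9.4   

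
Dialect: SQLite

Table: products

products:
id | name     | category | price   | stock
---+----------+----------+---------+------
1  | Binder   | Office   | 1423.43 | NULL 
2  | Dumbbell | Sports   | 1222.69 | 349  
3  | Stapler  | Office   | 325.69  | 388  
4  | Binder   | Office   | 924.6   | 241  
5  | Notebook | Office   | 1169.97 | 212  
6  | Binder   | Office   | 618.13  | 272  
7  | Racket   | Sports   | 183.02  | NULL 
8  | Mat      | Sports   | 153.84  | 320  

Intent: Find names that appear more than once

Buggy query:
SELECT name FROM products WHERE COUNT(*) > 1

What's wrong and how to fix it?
Bug: WHERE can't reference COUNT(*); aggregates are computed after WHERE

Fix: Group first, then use HAVING for the count condition

Corrected query:
SELECT name FROM products GROUP BY name HAVING COUNT(*) > 1

Result:
name  
------
Binder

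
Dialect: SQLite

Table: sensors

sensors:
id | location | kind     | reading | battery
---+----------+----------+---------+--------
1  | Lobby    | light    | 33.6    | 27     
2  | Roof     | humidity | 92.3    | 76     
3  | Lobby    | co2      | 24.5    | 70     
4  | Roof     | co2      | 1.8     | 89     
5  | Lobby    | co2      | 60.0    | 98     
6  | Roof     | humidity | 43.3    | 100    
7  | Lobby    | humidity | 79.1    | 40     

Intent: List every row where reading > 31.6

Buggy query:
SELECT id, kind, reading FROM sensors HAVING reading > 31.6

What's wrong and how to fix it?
Bug: This is a non-aggregate query (no GROUP BY, no aggregates), so in SQLite the HAVING clause is invalid here; a row-level condition belongs in WHERE

Fix: Replace HAVING with WHERE since the condition applies to individual rows

Corrected query:
SELECT id, kind, reading FROM sensors WHERE reading > 31.6

Result:
id | kind     | reading
---+----------+--------
1  | light    | 33.6   
2  | humidity | 92.3   
5  | co2      | 60     
6  | humidity | 43.3   
7  | humidity | 79.1   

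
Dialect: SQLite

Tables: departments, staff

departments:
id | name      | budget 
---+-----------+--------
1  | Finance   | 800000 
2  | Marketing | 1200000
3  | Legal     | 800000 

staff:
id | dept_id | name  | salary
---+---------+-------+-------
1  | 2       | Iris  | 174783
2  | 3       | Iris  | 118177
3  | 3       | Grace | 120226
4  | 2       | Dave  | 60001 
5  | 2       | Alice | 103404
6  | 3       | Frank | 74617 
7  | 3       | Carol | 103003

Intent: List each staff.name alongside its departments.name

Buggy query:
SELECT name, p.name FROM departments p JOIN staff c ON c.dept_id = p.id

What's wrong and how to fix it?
Bug: Both tables have a 'name' column; the unqualified reference is ambiguous

Fix: Prefix ambiguous columns with the table alias

Corrected query:
SELECT c.name, p.name FROM departments p JOIN staff c ON c.dept_id = p.id

Result:
name  | name     
------+----------
Iris  | Marketing
Iris  | Legal    
Grace | Legal    
Dave  | Marketing
Alice | Marketing
Frank | Legal    
Carol | Legal    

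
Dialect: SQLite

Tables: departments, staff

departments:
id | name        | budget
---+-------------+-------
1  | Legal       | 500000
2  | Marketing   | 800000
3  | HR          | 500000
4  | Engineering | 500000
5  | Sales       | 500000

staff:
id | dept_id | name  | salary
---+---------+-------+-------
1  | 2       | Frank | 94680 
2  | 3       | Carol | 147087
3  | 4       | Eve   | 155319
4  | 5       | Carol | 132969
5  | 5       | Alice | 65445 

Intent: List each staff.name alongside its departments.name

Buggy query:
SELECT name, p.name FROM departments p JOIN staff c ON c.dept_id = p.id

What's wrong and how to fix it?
Bug: 'name' exists in both joined tables, so the database can't tell which one is meant

Fix: Qualify the column with its table alias (c.name)

Corrected query:
SELECT c.name, p.name FROM departments p JOIN staff c ON c.dept_id = p.id

Result:
name  | name       
------+------------
Frank | Marketing  
Carol | HR         
Eve   | Engineering
Carol | Sales      
Alice | Sales      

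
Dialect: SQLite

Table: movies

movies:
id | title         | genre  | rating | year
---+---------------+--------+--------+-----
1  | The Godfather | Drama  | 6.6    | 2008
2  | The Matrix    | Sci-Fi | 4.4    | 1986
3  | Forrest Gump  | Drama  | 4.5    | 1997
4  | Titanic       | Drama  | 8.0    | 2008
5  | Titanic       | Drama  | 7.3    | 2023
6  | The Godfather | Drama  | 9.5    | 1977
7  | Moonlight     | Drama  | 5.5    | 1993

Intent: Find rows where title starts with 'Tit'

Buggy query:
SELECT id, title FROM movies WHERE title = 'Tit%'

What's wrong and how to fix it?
Bug: '=' compares the literal string including the % character; pattern matching needs LIKE

Fix: Replace '=' with LIKE so 'Tit%' is treated as a pattern

Corrected query:
SELECT id, title FROM movies WHERE title LIKE 'Tit%'

Result:
id | title  
---+--------
4  | Titanic
5  | Titanic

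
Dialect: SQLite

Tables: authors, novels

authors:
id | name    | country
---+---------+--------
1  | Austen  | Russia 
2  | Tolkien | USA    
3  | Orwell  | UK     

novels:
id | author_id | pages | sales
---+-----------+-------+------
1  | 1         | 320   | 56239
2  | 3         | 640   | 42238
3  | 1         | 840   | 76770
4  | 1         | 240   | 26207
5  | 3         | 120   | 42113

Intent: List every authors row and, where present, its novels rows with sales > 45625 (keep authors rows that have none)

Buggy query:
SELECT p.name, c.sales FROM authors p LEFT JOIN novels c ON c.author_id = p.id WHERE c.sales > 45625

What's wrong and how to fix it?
Bug: Filtering c.sales in WHERE discards the NULL rows produced by LEFT JOIN, turning it into an inner join

Fix: Move the right-table condition into the ON clause so unmatched parents are kept

Corrected query:
SELECT p.name, c.sales FROM authors p LEFT JOIN novels c ON c.author_id = p.id AND c.sales > 45625

Result:
name    | sales
--------+------
Austen  | 56239
Austen  | 76770
Tolkien | NULL 
Orwell  | NULL 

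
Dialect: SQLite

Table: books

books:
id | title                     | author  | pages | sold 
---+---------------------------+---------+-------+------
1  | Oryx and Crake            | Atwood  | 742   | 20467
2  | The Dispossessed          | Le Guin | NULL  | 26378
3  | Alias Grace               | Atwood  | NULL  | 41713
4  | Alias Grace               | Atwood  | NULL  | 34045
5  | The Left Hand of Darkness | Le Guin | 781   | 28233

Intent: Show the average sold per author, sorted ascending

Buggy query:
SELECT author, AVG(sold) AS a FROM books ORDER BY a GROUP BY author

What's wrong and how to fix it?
Bug: ORDER BY appears before GROUP BY; SQL clause order requires GROUP BY first

Fix: Reorder: SELECT … FROM … GROUP BY … ORDER BY …

Corrected query:
SELECT author, AVG(sold) AS a FROM books GROUP BY author ORDER BY a

Result:
author  | a      
--------+--------
Le Guin | 27305.5
Atwood  | 32075  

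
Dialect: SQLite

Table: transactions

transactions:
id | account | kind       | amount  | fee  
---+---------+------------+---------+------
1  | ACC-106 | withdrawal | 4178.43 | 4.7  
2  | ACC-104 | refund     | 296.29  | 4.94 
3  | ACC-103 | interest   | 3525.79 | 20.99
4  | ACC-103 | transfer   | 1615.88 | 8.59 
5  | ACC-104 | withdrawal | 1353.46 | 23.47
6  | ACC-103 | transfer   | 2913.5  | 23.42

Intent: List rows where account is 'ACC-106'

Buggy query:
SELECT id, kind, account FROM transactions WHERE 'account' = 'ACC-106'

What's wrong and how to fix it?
Bug: 'account' in single quotes is a string literal, not the column; the comparison is literal-vs-literal and never true

Fix: Remove the quotes around the column name (or use double quotes for an identifier)

Corrected query:
SELECT id, kind, account FROM transactions WHERE account = 'ACC-106'

Result:
id | kind       | account
---+------------+--------
1  | withdrawal | ACC-106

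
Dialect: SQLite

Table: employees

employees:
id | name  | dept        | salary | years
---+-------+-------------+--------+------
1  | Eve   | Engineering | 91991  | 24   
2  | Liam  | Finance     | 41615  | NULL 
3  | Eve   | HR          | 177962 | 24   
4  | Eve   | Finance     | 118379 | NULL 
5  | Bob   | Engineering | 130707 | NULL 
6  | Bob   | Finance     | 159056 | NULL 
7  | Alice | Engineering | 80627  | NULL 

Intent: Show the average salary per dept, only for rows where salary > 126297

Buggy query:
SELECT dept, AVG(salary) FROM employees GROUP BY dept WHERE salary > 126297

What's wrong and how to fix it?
Bug: Row-level WHERE must come before GROUP BY in the clause order

Fix: Place WHERE between FROM and GROUP BY

Corrected query:
SELECT dept, AVG(salary) FROM employees WHERE salary > 126297 GROUP BY dept

Result:
dept        | AVG(salary)
------------+------------
Engineering | 130707     
Finance     | 159056     
HR          | 177962     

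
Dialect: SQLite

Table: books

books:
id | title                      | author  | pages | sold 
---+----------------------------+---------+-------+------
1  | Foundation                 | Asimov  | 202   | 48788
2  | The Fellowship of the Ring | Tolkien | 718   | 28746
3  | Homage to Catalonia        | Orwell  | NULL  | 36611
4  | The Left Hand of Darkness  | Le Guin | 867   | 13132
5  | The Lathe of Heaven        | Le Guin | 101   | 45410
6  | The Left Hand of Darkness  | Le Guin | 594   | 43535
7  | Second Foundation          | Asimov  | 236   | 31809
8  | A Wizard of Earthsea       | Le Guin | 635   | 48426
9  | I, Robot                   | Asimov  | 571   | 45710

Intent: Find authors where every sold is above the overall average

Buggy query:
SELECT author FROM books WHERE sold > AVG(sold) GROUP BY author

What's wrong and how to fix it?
Bug: AVG() is an aggregate; it can't sit directly in WHERE

Fix: Compute the overall average in a scalar subquery and compare each group's MIN against it in HAVING

Corrected query:
SELECT author FROM books GROUP BY author HAVING MIN(sold) > (SELECT AVG(sold) FROM books)

Result:
(no rows)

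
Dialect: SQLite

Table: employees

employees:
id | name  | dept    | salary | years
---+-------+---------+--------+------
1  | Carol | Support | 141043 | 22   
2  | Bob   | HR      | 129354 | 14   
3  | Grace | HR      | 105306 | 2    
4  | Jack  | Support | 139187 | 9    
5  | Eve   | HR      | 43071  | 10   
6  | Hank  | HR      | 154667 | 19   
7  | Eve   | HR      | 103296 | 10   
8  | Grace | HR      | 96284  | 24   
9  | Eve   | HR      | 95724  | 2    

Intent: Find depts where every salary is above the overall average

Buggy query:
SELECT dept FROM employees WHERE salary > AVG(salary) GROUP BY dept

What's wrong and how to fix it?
Bug: AVG() is an aggregate; it can't sit directly in WHERE

Fix: Compute the overall average in a scalar subquery and compare each group's MIN against it in HAVING

Corrected query:
SELECT dept FROM employees GROUP BY dept HAVING MIN(salary) > (SELECT AVG(salary) FROM employees)

Result:
dept   
-------
Support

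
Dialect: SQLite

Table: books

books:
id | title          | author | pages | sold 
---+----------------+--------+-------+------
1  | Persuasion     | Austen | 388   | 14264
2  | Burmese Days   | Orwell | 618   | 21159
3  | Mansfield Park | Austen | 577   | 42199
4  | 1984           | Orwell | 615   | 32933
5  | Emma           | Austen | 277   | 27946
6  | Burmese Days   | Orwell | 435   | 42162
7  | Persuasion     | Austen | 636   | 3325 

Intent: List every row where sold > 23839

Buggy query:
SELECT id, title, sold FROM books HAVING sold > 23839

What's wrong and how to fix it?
Bug: This is a non-aggregate query (no GROUP BY, no aggregates), so in SQLite the HAVING clause is invalid here; a row-level condition belongs in WHERE

Fix: Use WHERE for row-level filtering

Corrected query:
SELECT id, title, sold FROM books WHERE sold > 23839

Result:
id | title          | sold 
---+----------------+------
3  | Mansfield Park | 42199
4  | 1984           | 32933
5  | Emma           | 27946
6  | Burmese Days   | 42162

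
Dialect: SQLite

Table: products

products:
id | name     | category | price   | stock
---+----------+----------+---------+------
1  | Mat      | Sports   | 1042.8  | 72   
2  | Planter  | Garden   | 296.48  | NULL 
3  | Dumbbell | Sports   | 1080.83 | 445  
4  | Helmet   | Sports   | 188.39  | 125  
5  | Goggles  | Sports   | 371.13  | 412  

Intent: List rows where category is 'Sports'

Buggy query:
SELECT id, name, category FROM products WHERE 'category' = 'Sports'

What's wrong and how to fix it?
Bug: Single quotes denote string literals in SQL; the column name is being compared as a constant string

Fix: Remove the quotes around the column name (or use double quotes for an identifier)

Corrected query:
SELECT id, name, category FROM products WHERE category = 'Sports'

Result:
id | name     | category
---+----------+---------
1  | Mat      | Sports  
3  | Dumbbell | Sports  
4  | Helmet   | Sports  
5  | Goggles  | Sports  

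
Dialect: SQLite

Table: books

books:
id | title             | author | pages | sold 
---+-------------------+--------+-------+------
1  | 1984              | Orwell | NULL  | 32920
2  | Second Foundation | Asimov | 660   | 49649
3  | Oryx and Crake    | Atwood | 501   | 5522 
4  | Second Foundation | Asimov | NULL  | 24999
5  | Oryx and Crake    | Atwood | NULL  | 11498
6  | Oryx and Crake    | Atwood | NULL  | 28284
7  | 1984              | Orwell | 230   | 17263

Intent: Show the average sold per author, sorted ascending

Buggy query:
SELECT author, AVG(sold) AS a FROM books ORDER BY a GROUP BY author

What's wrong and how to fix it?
Bug: ORDER BY appears before GROUP BY; SQL clause order requires GROUP BY first

Fix: Reorder: SELECT … FROM … GROUP BY … ORDER BY …

Corrected query:
SELECT author, AVG(sold) AS a FROM books GROUP BY author ORDER BY a

Result:
author | a           
-------+-------------
Atwood | 15101.333333
Orwell | 25091.5     
Asimov | 37324       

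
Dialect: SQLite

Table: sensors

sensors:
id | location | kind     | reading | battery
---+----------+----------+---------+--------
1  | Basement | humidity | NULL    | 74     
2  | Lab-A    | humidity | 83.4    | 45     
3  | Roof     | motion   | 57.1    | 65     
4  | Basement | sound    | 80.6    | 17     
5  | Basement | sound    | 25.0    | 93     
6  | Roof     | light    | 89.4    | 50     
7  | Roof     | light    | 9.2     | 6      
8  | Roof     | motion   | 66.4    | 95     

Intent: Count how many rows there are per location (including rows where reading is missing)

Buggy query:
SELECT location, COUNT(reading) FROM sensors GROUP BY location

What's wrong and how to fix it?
Bug: COUNT(column) counts non-NULL values only; rows with NULL reading aren't counted

Fix: Use COUNT(*) to count all rows regardless of NULL

Corrected query:
SELECT location, COUNT(*) FROM sensors GROUP BY location

Result:
location | COUNT(*)
---------+---------
Basement | 3       
Lab-A    | 1       
Roof     | 4       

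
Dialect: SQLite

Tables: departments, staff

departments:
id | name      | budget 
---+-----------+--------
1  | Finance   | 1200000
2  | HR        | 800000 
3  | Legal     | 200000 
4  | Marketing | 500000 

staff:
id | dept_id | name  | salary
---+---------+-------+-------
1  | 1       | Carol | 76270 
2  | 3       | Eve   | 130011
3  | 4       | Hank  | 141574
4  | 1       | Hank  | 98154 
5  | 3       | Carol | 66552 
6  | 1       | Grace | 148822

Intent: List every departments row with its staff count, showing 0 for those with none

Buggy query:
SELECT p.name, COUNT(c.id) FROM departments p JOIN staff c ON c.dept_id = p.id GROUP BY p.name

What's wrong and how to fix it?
Bug: An inner join excludes parents with zero children

Fix: Switch to LEFT JOIN to retain unmatched parent rows

Corrected query:
SELECT p.name, COUNT(c.id) FROM departments p LEFT JOIN staff c ON c.dept_id = p.id GROUP BY p.name

Result:
name      | COUNT(c.id)
----------+------------
Finance   | 3          
HR        | 0          
Legal     | 2          
Marketing | 1          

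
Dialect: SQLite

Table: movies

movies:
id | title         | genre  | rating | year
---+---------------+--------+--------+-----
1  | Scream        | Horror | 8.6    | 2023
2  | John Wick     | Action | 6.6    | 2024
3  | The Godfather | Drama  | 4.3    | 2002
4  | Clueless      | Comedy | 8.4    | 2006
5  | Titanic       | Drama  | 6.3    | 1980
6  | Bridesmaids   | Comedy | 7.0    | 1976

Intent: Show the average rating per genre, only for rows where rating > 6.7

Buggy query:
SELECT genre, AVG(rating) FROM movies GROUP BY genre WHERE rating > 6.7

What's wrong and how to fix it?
Bug: Row-level WHERE must come before GROUP BY in the clause order

Fix: Move the WHERE clause before GROUP BY

Corrected query:
SELECT genre, AVG(rating) FROM movies WHERE rating > 6.7 GROUP BY genre

Result:
genre  | AVG(rating)
-------+------------
Comedy | 7.7        
Horror | 8.6        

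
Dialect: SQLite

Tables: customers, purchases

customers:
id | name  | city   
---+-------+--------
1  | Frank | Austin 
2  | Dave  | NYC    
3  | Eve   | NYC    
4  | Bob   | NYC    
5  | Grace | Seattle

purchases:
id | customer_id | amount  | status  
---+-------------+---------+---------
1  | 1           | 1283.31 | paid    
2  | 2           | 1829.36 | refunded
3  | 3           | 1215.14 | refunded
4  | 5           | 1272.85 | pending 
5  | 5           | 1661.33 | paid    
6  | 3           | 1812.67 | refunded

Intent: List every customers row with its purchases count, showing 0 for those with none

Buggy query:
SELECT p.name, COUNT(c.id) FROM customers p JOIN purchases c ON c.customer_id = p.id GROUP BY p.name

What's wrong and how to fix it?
Bug: An inner join excludes parents with zero children

Fix: Switch to LEFT JOIN to retain unmatched parent rows

Corrected query:
SELECT p.name, COUNT(c.id) FROM customers p LEFT JOIN purchases c ON c.customer_id = p.id GROUP BY p.name

Result:
name  | COUNT(c.id)
------+------------
Bob   | 0          
Dave  | 1          
Eve   | 2          
Frank | 1          
Grace | 2          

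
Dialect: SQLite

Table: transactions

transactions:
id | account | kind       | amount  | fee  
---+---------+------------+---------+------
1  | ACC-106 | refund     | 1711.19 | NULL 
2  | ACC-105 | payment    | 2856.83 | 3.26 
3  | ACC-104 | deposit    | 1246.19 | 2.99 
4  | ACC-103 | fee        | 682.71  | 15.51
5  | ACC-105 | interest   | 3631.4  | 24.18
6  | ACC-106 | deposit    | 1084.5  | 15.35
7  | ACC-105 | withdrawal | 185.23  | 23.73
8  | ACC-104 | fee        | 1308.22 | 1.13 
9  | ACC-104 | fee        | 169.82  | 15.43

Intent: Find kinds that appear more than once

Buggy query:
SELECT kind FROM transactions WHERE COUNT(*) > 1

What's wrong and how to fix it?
Bug: COUNT(*) is an aggregate and cannot be used in WHERE

Fix: GROUP BY kind, then filter groups with HAVING COUNT(*) > 1

Corrected query:
SELECT kind FROM transactions GROUP BY kind HAVING COUNT(*) > 1

Result:
kind   
-------
deposit
fee    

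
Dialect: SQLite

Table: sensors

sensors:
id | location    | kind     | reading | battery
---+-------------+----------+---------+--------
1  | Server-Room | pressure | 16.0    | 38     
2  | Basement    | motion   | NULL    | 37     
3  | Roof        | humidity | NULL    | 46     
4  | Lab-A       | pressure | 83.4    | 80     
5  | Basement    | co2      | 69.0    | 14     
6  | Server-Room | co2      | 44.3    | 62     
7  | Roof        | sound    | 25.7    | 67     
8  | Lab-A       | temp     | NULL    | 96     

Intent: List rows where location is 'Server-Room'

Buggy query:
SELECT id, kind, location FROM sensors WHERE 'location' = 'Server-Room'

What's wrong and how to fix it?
Bug: 'location' in single quotes is a string literal, not the column; the comparison is literal-vs-literal and never true

Fix: Reference the column as location without single quotes

Corrected query:
SELECT id, kind, location FROM sensors WHERE location = 'Server-Room'

Result:
id | kind     | location   
---+----------+------------
1  | pressure | Server-Room
6  | co2      | Server-Room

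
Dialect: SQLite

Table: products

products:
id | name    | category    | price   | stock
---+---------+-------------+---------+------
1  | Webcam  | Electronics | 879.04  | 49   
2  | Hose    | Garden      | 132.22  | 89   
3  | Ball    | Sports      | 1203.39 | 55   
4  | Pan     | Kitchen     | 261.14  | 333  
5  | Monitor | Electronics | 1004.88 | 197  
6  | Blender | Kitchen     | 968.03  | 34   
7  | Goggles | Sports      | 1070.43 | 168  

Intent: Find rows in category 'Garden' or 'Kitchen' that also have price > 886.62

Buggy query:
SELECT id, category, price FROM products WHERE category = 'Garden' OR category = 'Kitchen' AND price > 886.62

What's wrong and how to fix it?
Bug: Without parentheses, AND is evaluated before OR, so the price filter only applies to the 'Kitchen' branch

Fix: Group the OR with parentheses (or use IN), then AND the threshold

Corrected query:
SELECT id, category, price FROM products WHERE (category = 'Garden' OR category = 'Kitchen') AND price > 886.62

Result:
id | category | price 
---+----------+-------
6  | Kitchen  | 968.03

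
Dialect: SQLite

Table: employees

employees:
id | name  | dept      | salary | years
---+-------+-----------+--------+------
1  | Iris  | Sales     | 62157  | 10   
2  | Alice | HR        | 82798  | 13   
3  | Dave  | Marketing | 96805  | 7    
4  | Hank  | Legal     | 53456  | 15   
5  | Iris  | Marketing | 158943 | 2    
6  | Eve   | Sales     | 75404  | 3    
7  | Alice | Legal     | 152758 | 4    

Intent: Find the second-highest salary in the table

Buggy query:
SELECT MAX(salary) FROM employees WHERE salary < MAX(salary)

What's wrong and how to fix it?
Bug: The inner MAX is an aggregate inside WHERE, which is not allowed

Fix: Compute the overall MAX in a subquery, then take MAX of rows below it

Corrected query:
SELECT MAX(salary) FROM employees WHERE salary < (SELECT MAX(salary) FROM employees)

Result:
MAX(salary)
-----------
152758     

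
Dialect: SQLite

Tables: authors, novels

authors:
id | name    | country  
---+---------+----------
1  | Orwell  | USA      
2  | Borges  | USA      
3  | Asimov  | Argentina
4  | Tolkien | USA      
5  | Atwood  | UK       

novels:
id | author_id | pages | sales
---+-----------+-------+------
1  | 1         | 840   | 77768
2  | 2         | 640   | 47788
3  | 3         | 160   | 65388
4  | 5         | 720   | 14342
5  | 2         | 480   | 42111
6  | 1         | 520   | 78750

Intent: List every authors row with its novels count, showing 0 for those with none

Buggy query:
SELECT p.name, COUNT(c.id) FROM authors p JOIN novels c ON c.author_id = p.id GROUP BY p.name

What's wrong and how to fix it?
Bug: An inner join excludes parents with zero children

Fix: Use LEFT JOIN so parents without children still appear (COUNT(c.id) gives 0)

Corrected query:
SELECT p.name, COUNT(c.id) FROM authors p LEFT JOIN novels c ON c.author_id = p.id GROUP BY p.name

Result:
name    | COUNT(c.id)
--------+------------
Asimov  | 1          
Atwood  | 1          
Borges  | 2          
Orwell  | 2          
Tolkien | 0          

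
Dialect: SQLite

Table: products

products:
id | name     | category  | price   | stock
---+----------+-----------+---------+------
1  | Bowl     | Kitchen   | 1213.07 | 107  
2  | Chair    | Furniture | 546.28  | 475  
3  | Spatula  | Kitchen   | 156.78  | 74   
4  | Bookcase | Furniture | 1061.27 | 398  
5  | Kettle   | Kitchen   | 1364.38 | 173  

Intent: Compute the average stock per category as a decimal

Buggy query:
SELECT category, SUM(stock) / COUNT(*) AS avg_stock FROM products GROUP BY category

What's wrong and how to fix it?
Bug: Both operands are integers, so '/' performs integer division and truncates

Fix: Cast one side to REAL so the division keeps the fractional part

Corrected query:
SELECT category, SUM(stock) * 1.0 / COUNT(*) AS avg_stock FROM products GROUP BY category

Result:
category  | avg_stock
----------+----------
Furniture | 436.5    
Kitchen   | 118      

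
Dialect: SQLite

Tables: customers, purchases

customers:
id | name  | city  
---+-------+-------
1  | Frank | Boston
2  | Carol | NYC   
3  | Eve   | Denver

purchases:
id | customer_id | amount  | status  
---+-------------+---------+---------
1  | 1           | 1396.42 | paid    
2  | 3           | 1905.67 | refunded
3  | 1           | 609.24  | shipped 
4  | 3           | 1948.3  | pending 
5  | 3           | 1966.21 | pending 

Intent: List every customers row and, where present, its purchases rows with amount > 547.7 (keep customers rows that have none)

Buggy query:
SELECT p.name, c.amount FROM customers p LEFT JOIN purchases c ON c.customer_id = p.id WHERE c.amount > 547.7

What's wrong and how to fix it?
Bug: A WHERE condition on the right-hand table after LEFT JOIN drops unmatched parents

Fix: Put 'c.amount > 547.7' in the JOIN's ON clause instead of WHERE

Corrected query:
SELECT p.name, c.amount FROM customers p LEFT JOIN purchases c ON c.customer_id = p.id AND c.amount > 547.7

Result:
name  | amount 
------+--------
Frank | 609.24 
Frank | 1396.42
Carol | NULL   
Eve   | 1905.67
Eve   | 1948.3 
Eve   | 1966.21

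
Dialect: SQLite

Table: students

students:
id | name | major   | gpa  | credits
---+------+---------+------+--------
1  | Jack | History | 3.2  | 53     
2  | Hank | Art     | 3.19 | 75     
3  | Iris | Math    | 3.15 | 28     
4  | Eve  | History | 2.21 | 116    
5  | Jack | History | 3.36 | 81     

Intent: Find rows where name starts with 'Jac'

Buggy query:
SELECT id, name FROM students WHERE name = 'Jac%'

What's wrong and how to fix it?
Bug: '=' compares the literal string including the % character; pattern matching needs LIKE

Fix: Replace '=' with LIKE so 'Jac%' is treated as a pattern

Corrected query:
SELECT id, name FROM students WHERE name LIKE 'Jac%'

Result:
id | name
---+-----
1  | Jack
5  | Jack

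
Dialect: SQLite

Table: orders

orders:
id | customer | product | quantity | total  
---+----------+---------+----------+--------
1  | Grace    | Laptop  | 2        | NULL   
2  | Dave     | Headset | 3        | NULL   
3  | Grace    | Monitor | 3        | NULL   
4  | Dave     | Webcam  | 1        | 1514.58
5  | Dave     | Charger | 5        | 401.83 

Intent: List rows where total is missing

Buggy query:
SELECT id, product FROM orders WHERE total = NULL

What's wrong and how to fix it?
Bug: '= NULL' is always unknown in SQL three-valued logic, so no rows match

Fix: Use IS NULL to test for NULL

Corrected query:
SELECT id, product FROM orders WHERE total IS NULL

Result:
id | product
---+--------
1  | Laptop 
2  | Headset
3  | Monitor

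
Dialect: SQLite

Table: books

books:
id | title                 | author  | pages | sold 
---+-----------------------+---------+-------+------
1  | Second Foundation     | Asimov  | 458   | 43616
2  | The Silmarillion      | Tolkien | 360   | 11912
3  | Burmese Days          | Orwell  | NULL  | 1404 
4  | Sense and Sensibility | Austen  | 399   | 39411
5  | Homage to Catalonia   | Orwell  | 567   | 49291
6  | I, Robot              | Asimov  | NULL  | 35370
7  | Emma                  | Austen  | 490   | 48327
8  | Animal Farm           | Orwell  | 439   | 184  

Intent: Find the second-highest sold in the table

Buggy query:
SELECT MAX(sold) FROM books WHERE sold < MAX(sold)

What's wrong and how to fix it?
Bug: MAX(sold) on the right of the comparison is an aggregate-in-WHERE error

Fix: Put the inner MAX in a scalar subquery

Corrected query:
SELECT MAX(sold) FROM books WHERE sold < (SELECT MAX(sold) FROM books)

Result:
MAX(sold)
---------
48327    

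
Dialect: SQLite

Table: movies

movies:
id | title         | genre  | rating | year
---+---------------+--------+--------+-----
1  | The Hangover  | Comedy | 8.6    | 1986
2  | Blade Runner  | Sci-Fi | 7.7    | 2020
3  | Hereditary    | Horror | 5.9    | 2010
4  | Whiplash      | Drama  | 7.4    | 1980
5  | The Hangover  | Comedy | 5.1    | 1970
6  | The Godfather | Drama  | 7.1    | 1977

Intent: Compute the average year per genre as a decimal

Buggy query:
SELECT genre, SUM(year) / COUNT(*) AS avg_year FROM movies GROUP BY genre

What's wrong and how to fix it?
Bug: SUM(year) and COUNT(*) are both integers; the division truncates the fractional part

Fix: Cast one side to REAL so the division keeps the fractional part

Corrected query:
SELECT genre, SUM(year) * 1.0 / COUNT(*) AS avg_year FROM movies GROUP BY genre

Result:
genre  | avg_year
-------+---------
Comedy | 1978    
Drama  | 1978.5  
Horror | 2010    
Sci-Fi | 2020    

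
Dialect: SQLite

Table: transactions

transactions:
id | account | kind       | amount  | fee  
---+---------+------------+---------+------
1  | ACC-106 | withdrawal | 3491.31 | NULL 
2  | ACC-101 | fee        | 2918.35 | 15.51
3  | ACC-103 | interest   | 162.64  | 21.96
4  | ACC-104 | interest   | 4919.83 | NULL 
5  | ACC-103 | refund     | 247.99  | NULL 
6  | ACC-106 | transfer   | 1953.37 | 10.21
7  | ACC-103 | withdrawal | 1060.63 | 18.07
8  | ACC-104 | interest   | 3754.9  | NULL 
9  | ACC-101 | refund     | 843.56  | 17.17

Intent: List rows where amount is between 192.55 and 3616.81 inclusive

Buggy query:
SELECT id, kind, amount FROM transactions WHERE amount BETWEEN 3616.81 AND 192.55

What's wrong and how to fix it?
Bug: The bounds are reversed; BETWEEN a AND b requires a <= b to match anything

Fix: Write BETWEEN 192.55 AND 3616.81

Corrected query:
SELECT id, kind, amount FROM transactions WHERE amount BETWEEN 192.55 AND 3616.81

Result:
id | kind       | amount 
---+------------+--------
1  | withdrawal | 3491.31
2  | fee        | 2918.35
5  | refund     | 247.99 
6  | transfer   | 1953.37
7  | withdrawal | 1060.63
9  | refund     | 843.56 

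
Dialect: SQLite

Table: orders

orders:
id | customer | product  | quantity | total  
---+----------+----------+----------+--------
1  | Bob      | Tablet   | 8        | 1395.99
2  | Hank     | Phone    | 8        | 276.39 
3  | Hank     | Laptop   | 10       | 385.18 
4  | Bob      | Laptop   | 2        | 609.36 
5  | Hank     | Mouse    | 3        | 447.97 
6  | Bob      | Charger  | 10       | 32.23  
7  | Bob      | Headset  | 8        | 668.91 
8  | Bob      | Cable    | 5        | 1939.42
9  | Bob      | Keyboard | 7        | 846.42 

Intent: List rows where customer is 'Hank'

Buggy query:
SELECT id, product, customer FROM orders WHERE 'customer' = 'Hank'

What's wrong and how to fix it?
Bug: 'customer' in single quotes is a string literal, not the column; the comparison is literal-vs-literal and never true

Fix: Remove the quotes around the column name (or use double quotes for an identifier)

Corrected query:
SELECT id, product, customer FROM orders WHERE customer = 'Hank'

Result:
id | product | customer
---+---------+---------
2  | Phone   | Hank    
3  | Laptop  | Hank    
5  | Mouse   | Hank    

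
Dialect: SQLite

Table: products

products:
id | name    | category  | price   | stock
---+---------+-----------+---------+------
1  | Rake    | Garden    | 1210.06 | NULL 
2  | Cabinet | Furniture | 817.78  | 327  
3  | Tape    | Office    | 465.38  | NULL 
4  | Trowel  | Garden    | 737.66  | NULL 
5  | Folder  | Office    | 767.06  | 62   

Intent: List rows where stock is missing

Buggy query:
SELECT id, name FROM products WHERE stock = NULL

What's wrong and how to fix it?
Bug: '= NULL' is always unknown in SQL three-valued logic, so no rows match

Fix: Use IS NULL to test for NULL

Corrected query:
SELECT id, name FROM products WHERE stock IS NULL

Result:
id | name  
---+-------
1  | Rake  
3  | Tape  
4  | Trowel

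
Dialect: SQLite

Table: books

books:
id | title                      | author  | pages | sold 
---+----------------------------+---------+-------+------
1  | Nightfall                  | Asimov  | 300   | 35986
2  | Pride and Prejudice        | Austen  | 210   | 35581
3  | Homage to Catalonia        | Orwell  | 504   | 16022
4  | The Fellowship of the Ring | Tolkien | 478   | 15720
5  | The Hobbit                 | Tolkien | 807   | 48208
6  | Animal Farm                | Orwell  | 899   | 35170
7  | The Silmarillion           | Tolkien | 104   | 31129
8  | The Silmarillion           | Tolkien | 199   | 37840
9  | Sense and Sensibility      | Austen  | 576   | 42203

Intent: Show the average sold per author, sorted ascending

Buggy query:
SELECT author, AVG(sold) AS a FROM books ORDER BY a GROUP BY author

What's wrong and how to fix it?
Bug: GROUP BY must precede ORDER BY

Fix: Move ORDER BY to the end, after GROUP BY

Corrected query:
SELECT author, AVG(sold) AS a FROM books GROUP BY author ORDER BY a

Result:
author  | a       
--------+---------
Orwell  | 25596   
Tolkien | 33224.25
Asimov  | 35986   
Austen  | 38892   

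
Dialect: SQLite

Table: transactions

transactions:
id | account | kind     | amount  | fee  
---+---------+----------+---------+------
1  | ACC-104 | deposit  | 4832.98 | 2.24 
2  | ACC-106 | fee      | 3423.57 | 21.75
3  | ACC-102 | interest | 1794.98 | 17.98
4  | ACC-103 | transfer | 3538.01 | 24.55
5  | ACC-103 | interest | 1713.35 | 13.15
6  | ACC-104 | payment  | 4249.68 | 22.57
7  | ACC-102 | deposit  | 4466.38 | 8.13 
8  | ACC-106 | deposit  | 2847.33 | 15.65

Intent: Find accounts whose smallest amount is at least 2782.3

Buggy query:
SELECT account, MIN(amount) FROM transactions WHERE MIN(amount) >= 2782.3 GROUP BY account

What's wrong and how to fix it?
Bug: MIN() in WHERE is a misuse of aggregate

Fix: Replace WHERE with HAVING after the GROUP BY

Corrected query:
SELECT account, MIN(amount) FROM transactions GROUP BY account HAVING MIN(amount) >= 2782.3

Result:
account | MIN(amount)
--------+------------
ACC-104 | 4249.68    
ACC-106 | 2847.33    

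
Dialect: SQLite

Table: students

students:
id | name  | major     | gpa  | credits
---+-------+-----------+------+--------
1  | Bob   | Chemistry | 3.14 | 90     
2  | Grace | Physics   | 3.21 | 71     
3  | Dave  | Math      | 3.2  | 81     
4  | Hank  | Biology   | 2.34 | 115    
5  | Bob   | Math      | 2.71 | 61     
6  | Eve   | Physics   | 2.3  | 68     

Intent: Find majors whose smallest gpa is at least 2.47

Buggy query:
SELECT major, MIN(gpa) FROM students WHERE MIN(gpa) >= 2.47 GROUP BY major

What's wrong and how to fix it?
Bug: Aggregates like MIN are computed per group after WHERE runs

Fix: Replace WHERE with HAVING after the GROUP BY

Corrected query:
SELECT major, MIN(gpa) FROM students GROUP BY major HAVING MIN(gpa) >= 2.47

Result:
major     | MIN(gpa)
----------+---------
Chemistry | 3.14    
Math      | 2.71    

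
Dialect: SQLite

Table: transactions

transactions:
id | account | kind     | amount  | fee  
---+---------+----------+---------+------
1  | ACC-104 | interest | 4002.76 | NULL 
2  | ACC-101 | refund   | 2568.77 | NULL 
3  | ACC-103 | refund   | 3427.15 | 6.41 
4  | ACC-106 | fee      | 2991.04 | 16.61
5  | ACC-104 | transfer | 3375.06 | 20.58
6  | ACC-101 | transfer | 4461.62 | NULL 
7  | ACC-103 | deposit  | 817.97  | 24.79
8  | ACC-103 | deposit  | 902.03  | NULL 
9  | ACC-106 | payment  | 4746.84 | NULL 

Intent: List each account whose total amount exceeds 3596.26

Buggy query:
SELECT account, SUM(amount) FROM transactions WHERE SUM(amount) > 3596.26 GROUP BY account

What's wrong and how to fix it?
Bug: SUM(amount) is an aggregate, but WHERE filters rows before aggregation

Fix: Move the aggregate condition to a HAVING clause

Corrected query:
SELECT account, SUM(amount) FROM transactions GROUP BY account HAVING SUM(amount) > 3596.26

Result:
account | SUM(amount)
--------+------------
ACC-101 | 7030.39    
ACC-103 | 5147.15    
ACC-104 | 7377.82    
ACC-106 | 7737.88    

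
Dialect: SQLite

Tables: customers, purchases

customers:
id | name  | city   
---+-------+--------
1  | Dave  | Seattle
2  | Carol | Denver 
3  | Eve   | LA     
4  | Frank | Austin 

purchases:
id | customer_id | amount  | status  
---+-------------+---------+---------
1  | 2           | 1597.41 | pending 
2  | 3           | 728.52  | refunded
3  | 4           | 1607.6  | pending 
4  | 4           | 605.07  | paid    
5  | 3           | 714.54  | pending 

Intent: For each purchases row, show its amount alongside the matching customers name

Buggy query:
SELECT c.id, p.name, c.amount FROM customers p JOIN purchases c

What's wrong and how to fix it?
Bug: JOIN with no ON clause produces a cartesian product; every purchases row pairs with every customers row

Fix: Add ON c.customer_id = p.id to the JOIN

Corrected query:
SELECT c.id, p.name, c.amount FROM customers p JOIN purchases c ON c.customer_id = p.id

Result:
id | name  | amount 
---+-------+--------
1  | Carol | 1597.41
2  | Eve   | 728.52 
3  | Frank | 1607.6 
4  | Frank | 605.07 
5  | Eve   | 714.54 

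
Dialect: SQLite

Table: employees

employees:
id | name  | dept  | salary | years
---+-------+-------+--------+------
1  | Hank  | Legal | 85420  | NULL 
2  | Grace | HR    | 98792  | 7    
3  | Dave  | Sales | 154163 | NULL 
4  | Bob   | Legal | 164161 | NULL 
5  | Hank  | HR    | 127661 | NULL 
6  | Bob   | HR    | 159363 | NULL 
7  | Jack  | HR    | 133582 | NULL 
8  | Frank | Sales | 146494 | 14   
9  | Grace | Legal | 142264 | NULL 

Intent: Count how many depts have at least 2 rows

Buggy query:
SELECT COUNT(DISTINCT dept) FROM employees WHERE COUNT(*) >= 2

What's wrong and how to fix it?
Bug: WHERE filters individual rows, not groups, so a group-level COUNT is invalid there

Fix: Group first with HAVING COUNT(*) >= 2, then COUNT the resulting groups

Corrected query:
SELECT COUNT(*) FROM (SELECT dept FROM employees GROUP BY dept HAVING COUNT(*) >= 2)

Result:
COUNT(*)
--------
3       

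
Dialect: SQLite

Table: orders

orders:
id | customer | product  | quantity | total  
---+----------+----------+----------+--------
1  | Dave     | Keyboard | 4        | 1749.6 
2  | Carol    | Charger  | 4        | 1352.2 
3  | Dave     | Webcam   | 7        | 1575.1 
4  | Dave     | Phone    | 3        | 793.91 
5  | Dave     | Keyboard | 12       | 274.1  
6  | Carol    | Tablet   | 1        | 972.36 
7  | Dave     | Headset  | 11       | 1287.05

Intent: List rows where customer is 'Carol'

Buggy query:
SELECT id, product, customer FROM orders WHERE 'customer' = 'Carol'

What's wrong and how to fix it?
Bug: Single quotes denote string literals in SQL; the column name is being compared as a constant string

Fix: Reference the column as customer without single quotes

Corrected query:
SELECT id, product, customer FROM orders WHERE customer = 'Carol'

Result:
id | product | customer
---+---------+---------
2  | Charger | Carol   
6  | Tablet  | Carol   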